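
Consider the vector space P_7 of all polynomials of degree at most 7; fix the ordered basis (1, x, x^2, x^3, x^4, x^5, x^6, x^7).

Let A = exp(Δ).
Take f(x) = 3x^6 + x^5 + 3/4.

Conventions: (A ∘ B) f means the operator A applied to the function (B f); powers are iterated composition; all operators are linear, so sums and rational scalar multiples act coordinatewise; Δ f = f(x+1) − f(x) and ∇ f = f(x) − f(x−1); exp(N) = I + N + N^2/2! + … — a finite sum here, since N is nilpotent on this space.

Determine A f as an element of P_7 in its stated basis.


the image equals g(x) = 3x^6 + 19x^5 + 95x^4 + 320x^3 + 725x^2 + 1011x + 2647/4

order-1 term: 18x^5 + 50x^4 + 70x^3 + 55x^2 + 23x + 4
order-2 term: 45x^4 + 190x^3 + 345x^2 + 305x + 108
order-3 term: 60x^3 + 280x^2 + 480x + 295
order-4 term: 45x^2 + 185x + 205
order-5 term: 18x + 46
order-6 term: 3
the series for exp(Δ) f terminates at order 6
exp(Δ) f = 3x^6 + 19x^5 + 95x^4 + 320x^3 + 725x^2 + 1011x + 2647/4


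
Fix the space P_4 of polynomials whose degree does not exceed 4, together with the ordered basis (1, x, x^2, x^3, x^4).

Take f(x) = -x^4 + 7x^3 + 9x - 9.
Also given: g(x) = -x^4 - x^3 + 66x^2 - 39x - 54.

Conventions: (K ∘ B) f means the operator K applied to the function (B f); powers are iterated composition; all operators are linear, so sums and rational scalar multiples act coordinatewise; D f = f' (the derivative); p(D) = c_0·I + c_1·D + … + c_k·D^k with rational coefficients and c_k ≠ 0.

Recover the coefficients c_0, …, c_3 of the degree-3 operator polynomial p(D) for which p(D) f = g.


D^0 f = -x^4 + 7x^3 + 9x - 9
D^1 f = -4x^3 + 21x^2 + 9
D^2 f = -12x^2 + 42x
D^3 f = -24x + 42
matching coefficients of g against c_0 f + c_1 Df + … from the top degree down determines the c_i
solution: c_0 = 1, c_1 = 2, c_2 = -2, c_3 = -3/2

p(D) = I + 2·D − 2·D^2 − (3/2)·D^3, i.e. c_0 = 1, c_1 = 2, c_2 = -2, c_3 = -3/2


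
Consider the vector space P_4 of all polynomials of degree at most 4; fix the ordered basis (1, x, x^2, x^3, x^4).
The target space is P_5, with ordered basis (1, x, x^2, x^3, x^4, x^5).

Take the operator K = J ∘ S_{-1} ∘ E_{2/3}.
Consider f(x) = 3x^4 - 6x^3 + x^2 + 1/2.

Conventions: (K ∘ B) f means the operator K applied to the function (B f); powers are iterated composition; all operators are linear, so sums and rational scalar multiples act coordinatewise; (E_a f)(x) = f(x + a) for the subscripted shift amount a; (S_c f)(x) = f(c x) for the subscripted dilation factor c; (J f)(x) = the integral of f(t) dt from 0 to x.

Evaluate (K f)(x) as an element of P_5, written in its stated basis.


the image equals g(x) = (3/5)x^5 - (1/2)x^4 - x^3 + (14/9)x^2 - (13/54)x

E_{2/3} f = 3x^4 + 2x^3 - 3x^2 - (28/9)x - 13/54
S_{-1} E_{2/3} f = 3x^4 - 2x^3 - 3x^2 + (28/9)x - 13/54
J S_{-1} E_{2/3} f = (3/5)x^5 - (1/2)x^4 - x^3 + (14/9)x^2 - (13/54)x


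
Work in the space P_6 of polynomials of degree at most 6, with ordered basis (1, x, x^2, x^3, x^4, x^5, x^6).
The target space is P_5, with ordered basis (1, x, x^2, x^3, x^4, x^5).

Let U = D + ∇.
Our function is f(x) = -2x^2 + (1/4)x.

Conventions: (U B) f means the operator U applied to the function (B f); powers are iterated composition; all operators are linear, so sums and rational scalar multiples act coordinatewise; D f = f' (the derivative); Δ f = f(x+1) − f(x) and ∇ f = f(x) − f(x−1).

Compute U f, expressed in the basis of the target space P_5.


g(x) = -8x + 5/2

D f = -4x + 1/4
∇ f = -4x + 9/4
(D + ∇) f = -8x + 5/2


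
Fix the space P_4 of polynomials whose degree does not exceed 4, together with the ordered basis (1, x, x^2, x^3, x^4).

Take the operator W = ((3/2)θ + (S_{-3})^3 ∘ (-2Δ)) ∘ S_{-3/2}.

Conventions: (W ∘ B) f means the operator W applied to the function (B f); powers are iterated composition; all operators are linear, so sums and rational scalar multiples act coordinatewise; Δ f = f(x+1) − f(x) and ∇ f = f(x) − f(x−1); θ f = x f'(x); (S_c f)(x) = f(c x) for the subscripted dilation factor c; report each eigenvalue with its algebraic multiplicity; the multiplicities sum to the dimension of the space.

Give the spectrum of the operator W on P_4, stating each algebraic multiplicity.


λ = -243/16 (multiplicity 1), λ = -9/4 (multiplicity 1), λ = 0 (multiplicity 1), λ = 27/4 (multiplicity 1), λ = 243/8 (multiplicity 1)

image of 1: 0
image of x: -(9/4)x + 3
image of x^2: (27/4)x^2 + 243x - 9/2
image of x^3: -(243/16)x^3 + (59049/4)x^2 - (2187/4)x + 27/4
image of x^4: (243/8)x^4 + (1594323/2)x^3 - (177147/4)x^2 + (2187/2)x - 81/8
the matrix is upper triangular; its diagonal is (0, -9/4, 27/4, -243/16, 243/8)
for a triangular matrix the eigenvalues are the diagonal entries, with algebraic multiplicity their repetition count


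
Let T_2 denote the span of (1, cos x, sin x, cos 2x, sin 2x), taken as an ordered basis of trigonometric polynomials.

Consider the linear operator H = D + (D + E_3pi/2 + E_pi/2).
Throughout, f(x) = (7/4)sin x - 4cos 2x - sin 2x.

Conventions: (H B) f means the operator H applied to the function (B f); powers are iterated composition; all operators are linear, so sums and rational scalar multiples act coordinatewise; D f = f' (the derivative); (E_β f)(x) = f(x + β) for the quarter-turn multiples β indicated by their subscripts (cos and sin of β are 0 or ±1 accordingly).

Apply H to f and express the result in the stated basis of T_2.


D f = (7/4)cos x - 2cos 2x + 8sin 2x
D f = (7/4)cos x - 2cos 2x + 8sin 2x
E_3pi/2 f = -(7/4)cos x + 4cos 2x + sin 2x
E_pi/2 f = (7/4)cos x + 4cos 2x + sin 2x
(D + E_3pi/2 + E_pi/2) f = (7/4)cos x + 6cos 2x + 10sin 2x
(D + (D + E_3pi/2 + E_pi/2)) f = (7/2)cos x + 4cos 2x + 18sin 2x

the image equals g(x) = (7/2)cos x + 4cos 2x + 18sin 2x


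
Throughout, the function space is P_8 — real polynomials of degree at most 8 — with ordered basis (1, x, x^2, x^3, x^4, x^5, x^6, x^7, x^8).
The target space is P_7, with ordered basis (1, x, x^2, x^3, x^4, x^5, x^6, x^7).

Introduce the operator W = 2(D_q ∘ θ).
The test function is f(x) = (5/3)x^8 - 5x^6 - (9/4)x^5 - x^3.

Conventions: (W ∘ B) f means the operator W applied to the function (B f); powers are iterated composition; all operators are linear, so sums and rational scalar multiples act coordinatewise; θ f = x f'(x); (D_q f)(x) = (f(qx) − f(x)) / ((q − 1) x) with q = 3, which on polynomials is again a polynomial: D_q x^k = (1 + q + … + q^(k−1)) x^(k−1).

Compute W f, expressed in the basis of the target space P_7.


θ f = (40/3)x^8 - 30x^6 - (45/4)x^5 - 3x^3
D_q θ f = (131200/3)x^7 - 10920x^5 - (5445/4)x^4 - 39x^2
(2(D_q ∘ θ)) f = (262400/3)x^7 - 21840x^5 - (5445/2)x^4 - 78x^2

the result is g(x) = (262400/3)x^7 - 21840x^5 - (5445/2)x^4 - 78x^2


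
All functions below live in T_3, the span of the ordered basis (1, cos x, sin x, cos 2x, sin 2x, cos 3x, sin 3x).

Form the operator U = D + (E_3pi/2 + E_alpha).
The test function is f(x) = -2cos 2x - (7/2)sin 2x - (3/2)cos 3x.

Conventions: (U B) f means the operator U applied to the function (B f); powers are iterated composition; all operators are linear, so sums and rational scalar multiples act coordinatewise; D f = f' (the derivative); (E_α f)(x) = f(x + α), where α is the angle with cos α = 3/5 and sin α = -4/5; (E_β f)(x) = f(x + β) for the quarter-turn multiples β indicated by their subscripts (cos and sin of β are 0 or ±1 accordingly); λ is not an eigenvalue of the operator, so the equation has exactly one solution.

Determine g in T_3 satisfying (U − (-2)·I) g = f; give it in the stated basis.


write g with unknown coordinates in the stated basis and equate coefficients in (U − (-2)·I) g = f
solving from the highest basis element down gives g = (11/8)cos 2x - (23/8)sin 2x - (21/190)cos 3x - (36/95)sin 3x
check: U g = -(19/4)cos 2x + (9/4)sin 2x - (243/190)cos 3x + (72/95)sin 3x
so U g − (-2)·g = -2cos 2x - (7/2)sin 2x - (3/2)cos 3x = f ✓

the image equals g(x) = (11/8)cos 2x - (23/8)sin 2x - (21/190)cos 3x - (36/95)sin 3x


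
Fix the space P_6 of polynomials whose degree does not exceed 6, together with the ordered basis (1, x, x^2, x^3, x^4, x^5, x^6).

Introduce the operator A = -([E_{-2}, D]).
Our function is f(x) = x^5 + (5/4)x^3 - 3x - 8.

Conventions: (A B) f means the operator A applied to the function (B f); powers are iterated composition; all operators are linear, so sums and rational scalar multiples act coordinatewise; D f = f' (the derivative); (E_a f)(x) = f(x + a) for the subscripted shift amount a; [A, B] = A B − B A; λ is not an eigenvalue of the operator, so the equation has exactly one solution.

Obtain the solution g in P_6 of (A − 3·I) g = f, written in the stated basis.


write g with unknown coordinates in the stated basis and equate coefficients in (A − 3·I) g = f
solving from the highest basis element down gives g = -(1/3)x^5 - (5/12)x^3 + x + 8/3
check: A g = 0
so A g − 3·g = x^5 + (5/4)x^3 - 3x - 8 = f ✓

g(x) = -(1/3)x^5 - (5/12)x^3 + x + 8/3


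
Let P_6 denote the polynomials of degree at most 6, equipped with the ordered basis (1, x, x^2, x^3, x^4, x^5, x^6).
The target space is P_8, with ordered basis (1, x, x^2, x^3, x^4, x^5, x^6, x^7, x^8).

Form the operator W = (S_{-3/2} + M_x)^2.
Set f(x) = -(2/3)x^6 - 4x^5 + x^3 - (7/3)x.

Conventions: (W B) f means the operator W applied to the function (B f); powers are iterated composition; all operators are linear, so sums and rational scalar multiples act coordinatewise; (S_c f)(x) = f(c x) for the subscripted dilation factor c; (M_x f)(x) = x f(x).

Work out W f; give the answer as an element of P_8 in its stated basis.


S_{-3/2} f = -(243/32)x^6 + (243/8)x^5 - (27/8)x^3 + (7/2)x
M_x f = -(2/3)x^7 - 4x^6 + x^4 - (7/3)x^2
(S_{-3/2} + M_x) f = -(2/3)x^7 - (371/32)x^6 + (243/8)x^5 + x^4 - (27/8)x^3 - (7/3)x^2 + (7/2)x
S_{-3/2} (S_{-3/2} + M_x) f = (729/64)x^7 - (270459/2048)x^6 - (59049/256)x^5 + (81/16)x^4 + (729/64)x^3 - (21/4)x^2 - (21/4)x
M_x (S_{-3/2} + M_x) f = -(2/3)x^8 - (371/32)x^7 + (243/8)x^6 + x^5 - (27/8)x^4 - (7/3)x^3 + (7/2)x^2
(S_{-3/2} + M_x) (S_{-3/2} + M_x) f = -(2/3)x^8 - (13/64)x^7 - (208251/2048)x^6 - (58793/256)x^5 + (27/16)x^4 + (1739/192)x^3 - (7/4)x^2 - (21/4)x

the image equals g(x) = -(2/3)x^8 - (13/64)x^7 - (208251/2048)x^6 - (58793/256)x^5 + (27/16)x^4 + (1739/192)x^3 - (7/4)x^2 - (21/4)x


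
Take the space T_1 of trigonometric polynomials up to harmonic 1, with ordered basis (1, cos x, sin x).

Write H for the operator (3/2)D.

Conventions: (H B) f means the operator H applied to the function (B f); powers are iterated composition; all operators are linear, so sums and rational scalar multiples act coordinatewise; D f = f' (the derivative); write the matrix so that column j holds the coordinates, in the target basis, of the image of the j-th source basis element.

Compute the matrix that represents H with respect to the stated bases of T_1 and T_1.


the matrix is [[0, 0, 0]; [0, 0, 3/2]; [0, -3/2, 0]] (rows listed top to bottom)

image of 1: 0
image of cos x: -(3/2)sin x
image of sin x: (3/2)cos x
each image's coordinates form column j of the matrix


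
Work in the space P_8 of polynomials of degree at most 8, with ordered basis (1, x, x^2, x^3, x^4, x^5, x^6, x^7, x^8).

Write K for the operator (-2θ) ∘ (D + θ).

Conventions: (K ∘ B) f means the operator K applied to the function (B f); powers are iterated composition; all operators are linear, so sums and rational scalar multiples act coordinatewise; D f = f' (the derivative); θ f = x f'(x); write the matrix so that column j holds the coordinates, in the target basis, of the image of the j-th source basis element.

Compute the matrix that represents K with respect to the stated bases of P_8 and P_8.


the matrix is [[0, 0, 0, 0, 0, 0, 0, 0, 0]; [0, -2, -4, 0, 0, 0, 0, 0, 0]; [0, 0, -8, -12, 0, 0, 0, 0, 0]; [0, 0, 0, -18, -24, 0, 0, 0, 0]; [0, 0, 0, 0, -32, -40, 0, 0, 0]; [0, 0, 0, 0, 0, -50, -60, 0, 0]; [0, 0, 0, 0, 0, 0, -72, -84, 0]; [0, 0, 0, 0, 0, 0, 0, -98, -112]; [0, 0, 0, 0, 0, 0, 0, 0, -128]] (rows listed top to bottom)

image of 1: 0
image of x: -2x
image of x^2: -8x^2 - 4x
image of x^3: -18x^3 - 12x^2
image of x^4: -32x^4 - 24x^3
image of x^5: -50x^5 - 40x^4
image of x^6: -72x^6 - 60x^5
image of x^7: -98x^7 - 84x^6
image of x^8: -128x^8 - 112x^7
each image's coordinates form column j of the matrix


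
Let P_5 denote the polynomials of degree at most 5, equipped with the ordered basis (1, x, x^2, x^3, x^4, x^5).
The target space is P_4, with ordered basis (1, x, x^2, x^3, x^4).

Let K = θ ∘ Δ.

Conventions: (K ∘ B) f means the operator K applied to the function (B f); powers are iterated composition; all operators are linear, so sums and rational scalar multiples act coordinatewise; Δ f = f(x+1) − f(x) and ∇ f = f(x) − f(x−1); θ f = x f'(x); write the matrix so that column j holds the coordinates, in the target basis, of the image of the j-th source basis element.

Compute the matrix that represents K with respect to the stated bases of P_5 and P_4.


image of 1: 0
image of x: 0
image of x^2: 2x
image of x^3: 6x^2 + 3x
image of x^4: 12x^3 + 12x^2 + 4x
image of x^5: 20x^4 + 30x^3 + 20x^2 + 5x
each image's coordinates form column j of the matrix

the matrix is [[0, 0, 0, 0, 0, 0]; [0, 0, 2, 3, 4, 5]; [0, 0, 0, 6, 12, 20]; [0, 0, 0, 0, 12, 30]; [0, 0, 0, 0, 0, 20]] (rows listed top to bottom)


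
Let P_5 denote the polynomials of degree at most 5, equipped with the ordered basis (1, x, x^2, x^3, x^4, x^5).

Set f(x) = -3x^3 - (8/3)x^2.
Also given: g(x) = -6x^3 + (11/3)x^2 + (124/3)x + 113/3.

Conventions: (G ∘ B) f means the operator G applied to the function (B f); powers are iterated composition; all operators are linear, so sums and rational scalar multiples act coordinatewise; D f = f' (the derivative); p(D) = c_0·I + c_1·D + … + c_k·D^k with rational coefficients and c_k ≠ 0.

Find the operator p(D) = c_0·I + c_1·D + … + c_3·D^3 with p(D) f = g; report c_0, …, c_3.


D^0 f = -3x^3 - (8/3)x^2
D^1 f = -9x^2 - (16/3)x
D^2 f = -18x - 16/3
D^3 f = -18
matching coefficients of g against c_0 f + c_1 Df + … from the top degree down determines the c_i
solution: c_0 = 2, c_1 = -1, c_2 = -2, c_3 = -3/2

c_0 = 2, c_1 = -1, c_2 = -2, c_3 = -3/2


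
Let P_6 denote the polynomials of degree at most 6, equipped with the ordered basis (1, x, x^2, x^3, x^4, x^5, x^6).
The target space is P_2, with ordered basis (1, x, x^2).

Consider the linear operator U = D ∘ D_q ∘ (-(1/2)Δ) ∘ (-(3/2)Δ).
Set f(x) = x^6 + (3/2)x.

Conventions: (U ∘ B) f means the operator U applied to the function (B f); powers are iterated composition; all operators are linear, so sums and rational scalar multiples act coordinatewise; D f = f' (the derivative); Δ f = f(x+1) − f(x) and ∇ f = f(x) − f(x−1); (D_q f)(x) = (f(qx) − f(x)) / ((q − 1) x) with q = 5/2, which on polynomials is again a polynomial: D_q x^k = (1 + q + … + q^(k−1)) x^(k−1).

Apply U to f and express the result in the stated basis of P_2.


g(x) = (27405/16)x^2 + 1755x + 2205/4

Δ f = 6x^5 + 15x^4 + 20x^3 + 15x^2 + 6x + 5/2
(-(3/2)Δ) f = -9x^5 - (45/2)x^4 - 30x^3 - (45/2)x^2 - 9x - 15/4
Δ (-(3/2)Δ) f = -45x^4 - 180x^3 - 315x^2 - 270x - 93
(-(1/2)Δ) (-(3/2)Δ) f = (45/2)x^4 + 90x^3 + (315/2)x^2 + 135x + 93/2
D_q (-(1/2)Δ) (-(3/2)Δ) f = (9135/16)x^3 + (1755/2)x^2 + (2205/4)x + 135
D D_q (-(1/2)Δ) (-(3/2)Δ) f = (27405/16)x^2 + 1755x + 2205/4


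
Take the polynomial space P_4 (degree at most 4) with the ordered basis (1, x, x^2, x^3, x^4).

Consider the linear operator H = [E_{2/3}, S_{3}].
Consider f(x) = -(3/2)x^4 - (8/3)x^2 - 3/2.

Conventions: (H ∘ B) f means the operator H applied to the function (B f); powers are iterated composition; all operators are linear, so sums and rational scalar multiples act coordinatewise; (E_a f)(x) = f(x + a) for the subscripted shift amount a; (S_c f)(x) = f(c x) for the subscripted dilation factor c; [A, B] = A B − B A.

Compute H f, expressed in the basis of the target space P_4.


S_{3} f = -(243/2)x^4 - 24x^2 - 3/2
E_{2/3} S_{3} f = -(243/2)x^4 - 324x^3 - 348x^2 - 176x - 217/6
E_{2/3} f = -(3/2)x^4 - 4x^3 - (20/3)x^2 - (16/3)x - 161/54
S_{3} E_{2/3} f = -(243/2)x^4 - 108x^3 - 60x^2 - 16x - 161/54
[E_{2/3}, S_{3}] f = -216x^3 - 288x^2 - 160x - 896/27

the image equals g(x) = -216x^3 - 288x^2 - 160x - 896/27


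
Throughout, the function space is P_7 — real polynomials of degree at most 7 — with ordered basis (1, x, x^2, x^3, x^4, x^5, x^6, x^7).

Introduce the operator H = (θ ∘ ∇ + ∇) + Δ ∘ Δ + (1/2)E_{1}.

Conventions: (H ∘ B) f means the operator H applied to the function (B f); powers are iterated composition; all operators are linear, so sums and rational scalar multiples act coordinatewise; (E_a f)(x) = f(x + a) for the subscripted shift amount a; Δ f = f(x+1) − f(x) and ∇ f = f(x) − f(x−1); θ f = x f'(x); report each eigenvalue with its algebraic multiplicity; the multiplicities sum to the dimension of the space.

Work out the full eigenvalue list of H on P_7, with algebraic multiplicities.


image of 1: 1/2
image of x: (1/2)x + 3/2
image of x^2: (1/2)x^2 + 5x + 3/2
image of x^3: (1/2)x^3 + (21/2)x^2 + (3/2)x + 15/2
image of x^4: (1/2)x^4 + 18x^3 - 3x^2 + 34x + 27/2
image of x^5: (1/2)x^5 + (55/2)x^4 - 15x^3 + 95x^2 + (125/2)x + 63/2
image of x^6: (1/2)x^6 + 39x^5 - (75/2)x^4 + 210x^3 + (345/2)x^2 + 195x + 123/2
image of x^7: (1/2)x^7 + (105/2)x^6 - (147/2)x^5 + (805/2)x^4 + (735/2)x^3 + (1407/2)x^2 + (847/2)x + 255/2
the matrix is upper triangular; its diagonal is (1/2, 1/2, 1/2, 1/2, 1/2, 1/2, 1/2, 1/2)
for a triangular matrix the eigenvalues are the diagonal entries, with algebraic multiplicity their repetition count

λ = 1/2 (multiplicity 8)


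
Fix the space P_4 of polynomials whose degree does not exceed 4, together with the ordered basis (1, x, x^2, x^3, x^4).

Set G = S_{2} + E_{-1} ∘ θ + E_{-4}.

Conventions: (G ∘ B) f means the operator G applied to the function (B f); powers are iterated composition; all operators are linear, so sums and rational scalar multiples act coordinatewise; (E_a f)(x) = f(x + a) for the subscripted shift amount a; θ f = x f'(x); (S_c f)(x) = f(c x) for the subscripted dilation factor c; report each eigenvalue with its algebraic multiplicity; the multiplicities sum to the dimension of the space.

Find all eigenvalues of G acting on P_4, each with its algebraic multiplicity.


image of 1: 2
image of x: 4x - 5
image of x^2: 7x^2 - 12x + 18
image of x^3: 12x^3 - 21x^2 + 57x - 67
image of x^4: 21x^4 - 32x^3 + 120x^2 - 272x + 260
the matrix is upper triangular; its diagonal is (2, 4, 7, 12, 21)
for a triangular matrix the eigenvalues are the diagonal entries, with algebraic multiplicity their repetition count

λ = 2 (multiplicity 1), λ = 4 (multiplicity 1), λ = 7 (multiplicity 1), λ = 12 (multiplicity 1), λ = 21 (multiplicity 1)


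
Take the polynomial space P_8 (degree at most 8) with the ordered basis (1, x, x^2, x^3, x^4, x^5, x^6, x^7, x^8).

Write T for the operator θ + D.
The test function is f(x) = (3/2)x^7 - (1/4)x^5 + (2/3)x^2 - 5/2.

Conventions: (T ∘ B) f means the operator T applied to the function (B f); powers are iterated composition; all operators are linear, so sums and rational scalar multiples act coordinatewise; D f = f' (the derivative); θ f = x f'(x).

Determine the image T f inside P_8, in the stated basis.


θ f = (21/2)x^7 - (5/4)x^5 + (4/3)x^2
D f = (21/2)x^6 - (5/4)x^4 + (4/3)x
(θ + D) f = (21/2)x^7 + (21/2)x^6 - (5/4)x^5 - (5/4)x^4 + (4/3)x^2 + (4/3)x

the result is g(x) = (21/2)x^7 + (21/2)x^6 - (5/4)x^5 - (5/4)x^4 + (4/3)x^2 + (4/3)x


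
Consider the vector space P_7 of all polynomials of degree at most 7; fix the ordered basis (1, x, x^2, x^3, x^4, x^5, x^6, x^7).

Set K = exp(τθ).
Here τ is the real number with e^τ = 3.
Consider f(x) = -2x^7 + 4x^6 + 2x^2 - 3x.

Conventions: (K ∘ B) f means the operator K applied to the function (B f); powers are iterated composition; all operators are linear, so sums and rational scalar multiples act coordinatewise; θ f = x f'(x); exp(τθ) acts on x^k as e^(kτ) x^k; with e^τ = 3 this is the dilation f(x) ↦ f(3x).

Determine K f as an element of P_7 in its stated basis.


exp(τθ) x^k = e^(kτ) x^k; with e^τ = 3 this sends x^k to 3^k x^k
x ↦ 3 x
x^2 ↦ 9 x^2
x^6 ↦ 729 x^6
x^7 ↦ 2187 x^7
applying this coordinatewise to f: exp(τθ) f = -4374x^7 + 2916x^6 + 18x^2 - 9x

g(x) = -4374x^7 + 2916x^6 + 18x^2 - 9x


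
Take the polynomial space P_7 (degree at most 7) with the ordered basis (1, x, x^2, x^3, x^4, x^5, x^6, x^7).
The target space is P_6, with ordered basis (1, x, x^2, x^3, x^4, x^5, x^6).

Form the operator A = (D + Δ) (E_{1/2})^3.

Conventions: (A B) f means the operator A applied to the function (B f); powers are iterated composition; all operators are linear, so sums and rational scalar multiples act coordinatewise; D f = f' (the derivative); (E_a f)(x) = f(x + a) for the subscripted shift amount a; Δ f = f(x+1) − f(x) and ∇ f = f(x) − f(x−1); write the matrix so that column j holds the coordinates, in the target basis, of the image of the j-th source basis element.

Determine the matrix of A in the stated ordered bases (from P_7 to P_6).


the matrix is [[0, 2, 7, 19, 95/2, 923/8, 4453/16, 673]; [0, 0, 4, 21, 76, 475/2, 2769/4, 31171/16]; [0, 0, 0, 6, 42, 190, 1425/2, 19383/8]; [0, 0, 0, 0, 8, 70, 380, 3325/2]; [0, 0, 0, 0, 0, 10, 105, 665]; [0, 0, 0, 0, 0, 0, 12, 147]; [0, 0, 0, 0, 0, 0, 0, 14]] (rows listed top to bottom)

image of 1: 0
image of x: 2
image of x^2: 4x + 7
image of x^3: 6x^2 + 21x + 19
image of x^4: 8x^3 + 42x^2 + 76x + 95/2
image of x^5: 10x^4 + 70x^3 + 190x^2 + (475/2)x + 923/8
image of x^6: 12x^5 + 105x^4 + 380x^3 + (1425/2)x^2 + (2769/4)x + 4453/16
image of x^7: 14x^6 + 147x^5 + 665x^4 + (3325/2)x^3 + (19383/8)x^2 + (31171/16)x + 673
each image's coordinates form column j of the matrix


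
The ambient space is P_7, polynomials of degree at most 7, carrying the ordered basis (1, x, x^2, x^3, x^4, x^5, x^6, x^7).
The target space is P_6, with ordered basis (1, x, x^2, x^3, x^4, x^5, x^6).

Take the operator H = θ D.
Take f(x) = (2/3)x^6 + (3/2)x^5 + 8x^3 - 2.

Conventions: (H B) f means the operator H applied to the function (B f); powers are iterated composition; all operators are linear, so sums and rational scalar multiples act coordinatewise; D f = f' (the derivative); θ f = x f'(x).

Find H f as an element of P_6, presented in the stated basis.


D f = 4x^5 + (15/2)x^4 + 24x^2
θ D f = 20x^5 + 30x^4 + 48x^2

g(x) = 20x^5 + 30x^4 + 48x^2


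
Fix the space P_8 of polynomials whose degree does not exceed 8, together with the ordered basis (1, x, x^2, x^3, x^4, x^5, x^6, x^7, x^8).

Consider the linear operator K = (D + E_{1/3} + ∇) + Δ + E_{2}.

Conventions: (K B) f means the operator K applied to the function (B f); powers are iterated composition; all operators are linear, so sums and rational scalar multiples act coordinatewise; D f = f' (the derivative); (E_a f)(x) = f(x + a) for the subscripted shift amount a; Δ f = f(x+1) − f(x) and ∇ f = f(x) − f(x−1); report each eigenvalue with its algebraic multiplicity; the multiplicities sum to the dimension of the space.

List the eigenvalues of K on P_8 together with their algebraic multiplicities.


image of 1: 2
image of x: 2x + 16/3
image of x^2: 2x^2 + (32/3)x + 37/9
image of x^3: 2x^3 + 16x^2 + (37/3)x + 271/27
image of x^4: 2x^4 + (64/3)x^3 + (74/3)x^2 + (1084/27)x + 1297/81
image of x^5: 2x^5 + (80/3)x^4 + (370/9)x^3 + (2710/27)x^2 + (6485/81)x + 8263/243
image of x^6: 2x^6 + 32x^5 + (185/3)x^4 + (5420/27)x^3 + (6485/27)x^2 + (16526/81)x + 46657/729
image of x^7: 2x^7 + (112/3)x^6 + (259/3)x^5 + (9485/27)x^4 + (45395/81)x^3 + (57841/81)x^2 + (326599/729)x + 284311/2187
image of x^8: 2x^8 + (128/3)x^7 + (1036/9)x^6 + (15176/27)x^5 + (90790/81)x^4 + (462728/243)x^3 + (1306396/729)x^2 + (2274488/2187)x + 1679617/6561
the matrix is upper triangular; its diagonal is (2, 2, 2, 2, 2, 2, 2, 2, 2)
for a triangular matrix the eigenvalues are the diagonal entries, with algebraic multiplicity their repetition count

λ = 2 (multiplicity 9)


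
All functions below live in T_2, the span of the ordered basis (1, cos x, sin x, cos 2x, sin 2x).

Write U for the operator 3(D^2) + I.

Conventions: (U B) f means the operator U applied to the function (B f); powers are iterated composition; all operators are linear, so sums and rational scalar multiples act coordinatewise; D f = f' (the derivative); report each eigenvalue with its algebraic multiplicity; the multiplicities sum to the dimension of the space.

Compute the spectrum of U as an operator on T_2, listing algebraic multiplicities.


λ = -11 (multiplicity 2), λ = -2 (multiplicity 2), λ = 1 (multiplicity 1)

image of 1: 1
image of cos x: -2cos x
image of sin x: -2sin x
image of cos 2x: -11cos 2x
image of sin 2x: -11sin 2x
the matrix is diagonal; its diagonal is (1, -2, -2, -11, -11)
for a triangular matrix the eigenvalues are the diagonal entries, with algebraic multiplicity their repetition count


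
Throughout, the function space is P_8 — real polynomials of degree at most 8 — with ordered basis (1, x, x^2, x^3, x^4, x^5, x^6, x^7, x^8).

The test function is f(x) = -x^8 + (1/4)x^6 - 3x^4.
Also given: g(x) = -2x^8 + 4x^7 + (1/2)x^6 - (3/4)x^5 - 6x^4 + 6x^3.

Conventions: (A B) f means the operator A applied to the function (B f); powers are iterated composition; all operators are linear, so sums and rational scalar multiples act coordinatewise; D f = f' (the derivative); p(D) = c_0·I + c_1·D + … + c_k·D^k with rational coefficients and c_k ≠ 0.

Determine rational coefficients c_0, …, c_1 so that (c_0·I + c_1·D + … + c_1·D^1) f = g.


c_0 = 2, c_1 = -1/2

D^0 f = -x^8 + (1/4)x^6 - 3x^4
D^1 f = -8x^7 + (3/2)x^5 - 12x^3
matching coefficients of g against c_0 f + c_1 Df + … from the top degree down determines the c_i
solution: c_0 = 2, c_1 = -1/2


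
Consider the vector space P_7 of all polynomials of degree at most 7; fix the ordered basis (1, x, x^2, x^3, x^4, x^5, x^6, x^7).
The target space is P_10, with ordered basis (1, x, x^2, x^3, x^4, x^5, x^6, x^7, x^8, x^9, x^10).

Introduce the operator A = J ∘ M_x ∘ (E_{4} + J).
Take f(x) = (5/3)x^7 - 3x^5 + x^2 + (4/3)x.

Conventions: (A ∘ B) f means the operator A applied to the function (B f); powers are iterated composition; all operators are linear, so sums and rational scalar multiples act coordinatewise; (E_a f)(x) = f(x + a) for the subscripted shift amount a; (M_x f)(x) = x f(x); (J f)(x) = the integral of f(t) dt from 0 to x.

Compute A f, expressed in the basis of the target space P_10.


g(x) = (1/48)x^10 + (5/27)x^9 + (277/48)x^8 + (557/7)x^7 + (5510/9)x^6 + (43361/15)x^5 + (101765/12)x^4 + 14652x^3 + 12128x^2

E_{4} f = (5/3)x^7 + (140/3)x^6 + 557x^5 + (11020/3)x^4 + (43360/3)x^3 + 33921x^2 + 43956x + 24256
J f = (5/24)x^8 - (1/2)x^6 + (1/3)x^3 + (2/3)x^2
(E_{4} + J) f = (5/24)x^8 + (5/3)x^7 + (277/6)x^6 + 557x^5 + (11020/3)x^4 + (43361/3)x^3 + (101765/3)x^2 + 43956x + 24256
M_x (E_{4} + J) f = (5/24)x^9 + (5/3)x^8 + (277/6)x^7 + 557x^6 + (11020/3)x^5 + (43361/3)x^4 + (101765/3)x^3 + 43956x^2 + 24256x
J M_x (E_{4} + J) f = (1/48)x^10 + (5/27)x^9 + (277/48)x^8 + (557/7)x^7 + (5510/9)x^6 + (43361/15)x^5 + (101765/12)x^4 + 14652x^3 + 12128x^2


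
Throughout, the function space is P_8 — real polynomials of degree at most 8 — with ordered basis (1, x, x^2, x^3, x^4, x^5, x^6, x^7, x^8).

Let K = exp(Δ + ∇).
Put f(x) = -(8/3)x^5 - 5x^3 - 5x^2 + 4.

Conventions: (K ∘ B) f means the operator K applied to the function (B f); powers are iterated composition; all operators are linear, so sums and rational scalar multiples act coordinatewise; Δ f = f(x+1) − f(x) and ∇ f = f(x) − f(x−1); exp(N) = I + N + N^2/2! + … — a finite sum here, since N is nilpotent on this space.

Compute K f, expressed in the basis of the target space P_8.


order-1 term: -(80/3)x^4 - (250/3)x^2 - 20x - 46/3
order-2 term: -(320/3)x^3 - (820/3)x - 20
order-3 term: -(640/3)x^2 - 760/3
order-4 term: -(640/3)x
order-5 term: -256/3
the series for exp(Δ + ∇) f terminates at order 5
exp(Δ + ∇) f = -(8/3)x^5 - (80/3)x^4 - (335/3)x^3 - (905/3)x^2 - (1520/3)x - 370

the image equals g(x) = -(8/3)x^5 - (80/3)x^4 - (335/3)x^3 - (905/3)x^2 - (1520/3)x - 370


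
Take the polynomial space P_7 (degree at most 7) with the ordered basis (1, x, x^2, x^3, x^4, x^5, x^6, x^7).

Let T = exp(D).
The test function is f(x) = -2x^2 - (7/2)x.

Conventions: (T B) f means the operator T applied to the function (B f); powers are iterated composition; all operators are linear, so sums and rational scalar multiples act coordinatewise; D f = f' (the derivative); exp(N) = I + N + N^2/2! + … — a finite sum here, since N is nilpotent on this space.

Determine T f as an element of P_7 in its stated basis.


g(x) = -2x^2 - (15/2)x - 11/2

order-1 term: -4x - 7/2
order-2 term: -2
the series for exp(D) f terminates at order 2
exp(D) f = -2x^2 - (15/2)x - 11/2


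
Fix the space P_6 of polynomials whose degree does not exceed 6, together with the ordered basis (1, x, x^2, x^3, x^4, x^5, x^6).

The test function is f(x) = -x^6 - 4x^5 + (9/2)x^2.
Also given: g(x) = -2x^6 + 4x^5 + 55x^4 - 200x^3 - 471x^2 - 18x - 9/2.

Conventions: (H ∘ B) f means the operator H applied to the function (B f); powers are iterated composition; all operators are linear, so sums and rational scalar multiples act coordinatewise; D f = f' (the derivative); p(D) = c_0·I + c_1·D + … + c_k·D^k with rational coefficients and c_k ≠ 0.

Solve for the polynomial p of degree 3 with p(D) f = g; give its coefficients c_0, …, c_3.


D^0 f = -x^6 - 4x^5 + (9/2)x^2
D^1 f = -6x^5 - 20x^4 + 9x
D^2 f = -30x^4 - 80x^3 + 9
D^3 f = -120x^3 - 240x^2
matching coefficients of g against c_0 f + c_1 Df + … from the top degree down determines the c_i
solution: c_0 = 2, c_1 = -2, c_2 = -1/2, c_3 = 2

c_0 = 2, c_1 = -2, c_2 = -1/2, c_3 = 2


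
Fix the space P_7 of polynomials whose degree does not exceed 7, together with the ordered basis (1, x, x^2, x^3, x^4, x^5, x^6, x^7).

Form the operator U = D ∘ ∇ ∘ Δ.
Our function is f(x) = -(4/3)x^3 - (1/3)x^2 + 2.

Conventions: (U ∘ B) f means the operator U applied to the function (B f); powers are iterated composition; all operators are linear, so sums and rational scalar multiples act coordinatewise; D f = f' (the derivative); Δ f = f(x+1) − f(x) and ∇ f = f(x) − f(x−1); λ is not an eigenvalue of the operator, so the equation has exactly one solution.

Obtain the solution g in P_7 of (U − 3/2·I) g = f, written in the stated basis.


the result is g(x) = (8/9)x^3 + (2/9)x^2 + 20/9

write g with unknown coordinates in the stated basis and equate coefficients in (U − 3/2·I) g = f
solving from the highest basis element down gives g = (8/9)x^3 + (2/9)x^2 + 20/9
check: U g = 16/3
so U g − 3/2·g = -(4/3)x^3 - (1/3)x^2 + 2 = f ✓


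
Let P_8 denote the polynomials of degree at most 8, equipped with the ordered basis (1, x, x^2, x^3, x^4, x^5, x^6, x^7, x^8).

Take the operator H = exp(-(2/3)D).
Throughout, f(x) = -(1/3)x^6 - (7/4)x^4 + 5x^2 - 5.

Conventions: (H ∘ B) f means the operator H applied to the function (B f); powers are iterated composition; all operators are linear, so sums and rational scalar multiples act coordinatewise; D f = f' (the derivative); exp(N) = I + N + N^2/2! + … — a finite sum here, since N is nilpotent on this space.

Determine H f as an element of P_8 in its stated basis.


order-1 term: (4/3)x^5 + (14/3)x^3 - (20/3)x
order-2 term: -(20/9)x^4 - (14/3)x^2 + 20/9
order-3 term: (160/81)x^3 + (56/27)x
order-4 term: -(80/81)x^2 - 28/81
order-5 term: (64/243)x
order-6 term: -64/2187
the series for exp(-(2/3)D) f terminates at order 6
exp(-(2/3)D) f = -(1/3)x^6 + (4/3)x^5 - (143/36)x^4 + (538/81)x^3 - (53/81)x^2 - (1052/243)x - 6895/2187

the result is g(x) = -(1/3)x^6 + (4/3)x^5 - (143/36)x^4 + (538/81)x^3 - (53/81)x^2 - (1052/243)x - 6895/2187


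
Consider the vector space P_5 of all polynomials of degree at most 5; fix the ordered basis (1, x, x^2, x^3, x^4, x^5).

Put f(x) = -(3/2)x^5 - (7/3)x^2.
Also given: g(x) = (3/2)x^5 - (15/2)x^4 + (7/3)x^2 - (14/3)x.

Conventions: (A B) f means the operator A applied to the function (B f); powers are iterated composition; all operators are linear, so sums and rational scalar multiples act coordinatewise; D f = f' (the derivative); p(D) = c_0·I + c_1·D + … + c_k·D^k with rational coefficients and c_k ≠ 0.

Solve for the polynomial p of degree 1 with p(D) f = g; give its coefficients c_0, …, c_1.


D^0 f = -(3/2)x^5 - (7/3)x^2
D^1 f = -(15/2)x^4 - (14/3)x
matching coefficients of g against c_0 f + c_1 Df + … from the top degree down determines the c_i
solution: c_0 = -1, c_1 = 1

c_0 = -1, c_1 = 1


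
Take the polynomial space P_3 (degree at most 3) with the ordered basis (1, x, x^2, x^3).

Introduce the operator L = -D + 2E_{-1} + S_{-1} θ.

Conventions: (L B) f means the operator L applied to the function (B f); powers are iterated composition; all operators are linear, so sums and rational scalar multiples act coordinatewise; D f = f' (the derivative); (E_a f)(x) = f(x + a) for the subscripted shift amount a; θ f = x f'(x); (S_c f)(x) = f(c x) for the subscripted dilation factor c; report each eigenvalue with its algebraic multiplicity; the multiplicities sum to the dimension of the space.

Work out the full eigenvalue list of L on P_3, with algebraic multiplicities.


λ = -1 (multiplicity 1), λ = 1 (multiplicity 1), λ = 2 (multiplicity 1), λ = 4 (multiplicity 1)

image of 1: 2
image of x: x - 3
image of x^2: 4x^2 - 6x + 2
image of x^3: -x^3 - 9x^2 + 6x - 2
the matrix is upper triangular; its diagonal is (2, 1, 4, -1)
for a triangular matrix the eigenvalues are the diagonal entries, with algebraic multiplicity their repetition count


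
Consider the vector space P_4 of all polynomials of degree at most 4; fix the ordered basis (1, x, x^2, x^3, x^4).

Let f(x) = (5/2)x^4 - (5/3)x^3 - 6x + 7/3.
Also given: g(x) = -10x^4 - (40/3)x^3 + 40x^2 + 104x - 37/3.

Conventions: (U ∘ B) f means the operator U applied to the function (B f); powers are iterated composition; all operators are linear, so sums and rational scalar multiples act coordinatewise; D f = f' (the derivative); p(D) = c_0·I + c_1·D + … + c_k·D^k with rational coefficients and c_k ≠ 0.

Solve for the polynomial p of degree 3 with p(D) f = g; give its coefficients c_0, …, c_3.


D^0 f = (5/2)x^4 - (5/3)x^3 - 6x + 7/3
D^1 f = 10x^3 - 5x^2 - 6
D^2 f = 30x^2 - 10x
D^3 f = 60x - 10
matching coefficients of g against c_0 f + c_1 Df + … from the top degree down determines the c_i
solution: c_0 = -4, c_1 = -2, c_2 = 1, c_3 = 3/2

p(D) = -4·I − 2·D + D^2 + (3/2)·D^3, i.e. c_0 = -4, c_1 = -2, c_2 = 1, c_3 = 3/2


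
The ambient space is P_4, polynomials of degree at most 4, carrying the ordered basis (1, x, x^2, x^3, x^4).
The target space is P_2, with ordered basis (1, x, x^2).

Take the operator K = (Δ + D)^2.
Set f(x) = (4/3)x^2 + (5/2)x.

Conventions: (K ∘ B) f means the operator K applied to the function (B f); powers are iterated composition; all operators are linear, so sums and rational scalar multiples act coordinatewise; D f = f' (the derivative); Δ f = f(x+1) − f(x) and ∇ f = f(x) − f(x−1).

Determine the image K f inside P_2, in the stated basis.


g(x) = 32/3

Δ f = (8/3)x + 23/6
D f = (8/3)x + 5/2
(Δ + D) f = (16/3)x + 19/3
Δ (Δ + D) f = 16/3
D (Δ + D) f = 16/3
(Δ + D) (Δ + D) f = 32/3


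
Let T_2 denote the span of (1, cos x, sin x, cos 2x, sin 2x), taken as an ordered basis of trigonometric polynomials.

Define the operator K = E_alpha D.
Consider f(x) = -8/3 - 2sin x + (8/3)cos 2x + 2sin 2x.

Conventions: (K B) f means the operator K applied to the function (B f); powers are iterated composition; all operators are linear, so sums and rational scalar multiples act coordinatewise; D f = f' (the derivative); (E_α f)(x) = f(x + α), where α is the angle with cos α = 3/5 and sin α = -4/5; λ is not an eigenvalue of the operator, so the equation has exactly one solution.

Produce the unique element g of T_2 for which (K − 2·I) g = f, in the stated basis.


write g with unknown coordinates in the stated basis and equate coefficients in (K − 2·I) g = f
solving from the highest basis element down gives g = 4/3 + (2/3)cos x + (4/3)sin x + (17/6)cos 2x - (31/6)sin 2x
check: K g = (4/3)cos x + (2/3)sin x + (25/3)cos 2x - (25/3)sin 2x
so K g − 2·g = -8/3 - 2sin x + (8/3)cos 2x + 2sin 2x = f ✓

g(x) = 4/3 + (2/3)cos x + (4/3)sin x + (17/6)cos 2x - (31/6)sin 2x


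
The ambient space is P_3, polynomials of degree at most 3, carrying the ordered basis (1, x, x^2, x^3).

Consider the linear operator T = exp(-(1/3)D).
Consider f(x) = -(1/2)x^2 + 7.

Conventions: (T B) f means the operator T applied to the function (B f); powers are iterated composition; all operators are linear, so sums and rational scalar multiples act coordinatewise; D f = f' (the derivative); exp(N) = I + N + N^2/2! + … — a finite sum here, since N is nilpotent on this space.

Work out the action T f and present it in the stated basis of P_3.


order-1 term: (1/3)x
order-2 term: -1/18
the series for exp(-(1/3)D) f terminates at order 2
exp(-(1/3)D) f = -(1/2)x^2 + (1/3)x + 125/18

the image equals g(x) = -(1/2)x^2 + (1/3)x + 125/18


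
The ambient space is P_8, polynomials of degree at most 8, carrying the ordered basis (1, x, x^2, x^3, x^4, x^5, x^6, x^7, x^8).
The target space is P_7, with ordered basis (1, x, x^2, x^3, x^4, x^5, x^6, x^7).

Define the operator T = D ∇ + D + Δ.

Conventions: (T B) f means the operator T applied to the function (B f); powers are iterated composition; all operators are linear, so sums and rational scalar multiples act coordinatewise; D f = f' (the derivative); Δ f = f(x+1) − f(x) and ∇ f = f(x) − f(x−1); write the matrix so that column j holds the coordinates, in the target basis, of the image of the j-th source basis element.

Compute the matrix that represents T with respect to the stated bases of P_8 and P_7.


the matrix is [[0, 2, 3, -2, 5, -4, 7, -6, 9]; [0, 0, 4, 9, -8, 25, -24, 49, -48]; [0, 0, 0, 6, 18, -20, 75, -84, 196]; [0, 0, 0, 0, 8, 30, -40, 175, -224]; [0, 0, 0, 0, 0, 10, 45, -70, 350]; [0, 0, 0, 0, 0, 0, 12, 63, -112]; [0, 0, 0, 0, 0, 0, 0, 14, 84]; [0, 0, 0, 0, 0, 0, 0, 0, 16]] (rows listed top to bottom)

image of 1: 0
image of x: 2
image of x^2: 4x + 3
image of x^3: 6x^2 + 9x - 2
image of x^4: 8x^3 + 18x^2 - 8x + 5
image of x^5: 10x^4 + 30x^3 - 20x^2 + 25x - 4
image of x^6: 12x^5 + 45x^4 - 40x^3 + 75x^2 - 24x + 7
image of x^7: 14x^6 + 63x^5 - 70x^4 + 175x^3 - 84x^2 + 49x - 6
image of x^8: 16x^7 + 84x^6 - 112x^5 + 350x^4 - 224x^3 + 196x^2 - 48x + 9
each image's coordinates form column j of the matrix


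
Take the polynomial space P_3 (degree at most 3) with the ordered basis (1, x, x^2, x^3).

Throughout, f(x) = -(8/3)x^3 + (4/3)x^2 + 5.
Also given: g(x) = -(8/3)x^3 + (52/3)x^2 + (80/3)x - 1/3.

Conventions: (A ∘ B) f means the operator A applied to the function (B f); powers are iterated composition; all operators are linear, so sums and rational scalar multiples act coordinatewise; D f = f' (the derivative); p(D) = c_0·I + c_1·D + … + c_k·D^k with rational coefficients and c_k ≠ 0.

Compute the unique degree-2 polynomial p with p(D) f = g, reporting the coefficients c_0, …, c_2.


D^0 f = -(8/3)x^3 + (4/3)x^2 + 5
D^1 f = -8x^2 + (8/3)x
D^2 f = -16x + 8/3
matching coefficients of g against c_0 f + c_1 Df + … from the top degree down determines the c_i
solution: c_0 = 1, c_1 = -2, c_2 = -2

p(D) = I − 2·D − 2·D^2, i.e. c_0 = 1, c_1 = -2, c_2 = -2


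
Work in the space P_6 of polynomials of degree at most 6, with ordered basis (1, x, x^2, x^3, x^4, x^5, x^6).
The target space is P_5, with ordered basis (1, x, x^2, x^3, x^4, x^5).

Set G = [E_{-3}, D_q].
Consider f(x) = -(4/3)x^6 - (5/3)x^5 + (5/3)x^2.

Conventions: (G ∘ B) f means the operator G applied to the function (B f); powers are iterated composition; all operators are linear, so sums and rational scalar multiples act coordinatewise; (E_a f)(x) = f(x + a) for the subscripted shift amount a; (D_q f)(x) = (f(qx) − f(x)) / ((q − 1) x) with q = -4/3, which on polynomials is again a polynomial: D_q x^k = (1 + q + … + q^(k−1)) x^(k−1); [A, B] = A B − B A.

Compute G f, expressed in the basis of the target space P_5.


the result is g(x) = -(22652/243)x^4 + (3745/27)x^3 - (46900/27)x^2 + (9730/9)x - 6601/3

D_q f = (1924/729)x^5 - (905/243)x^4 - (5/9)x
E_{-3} D_q f = (1924/729)x^5 - (10525/243)x^4 + (2540/9)x^3 - (24670/27)x^2 + (13235/9)x - 2824/3
E_{-3} f = -(4/3)x^6 + (67/3)x^5 - 155x^4 + 570x^3 - (3505/3)x^2 + 1259x - 552
D_q E_{-3} f = (1924/729)x^5 + (12127/243)x^4 + (3875/27)x^3 + (2470/3)x^2 + (3505/9)x + 1259
[E_{-3}, D_q] f = -(22652/243)x^4 + (3745/27)x^3 - (46900/27)x^2 + (9730/9)x - 6601/3
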